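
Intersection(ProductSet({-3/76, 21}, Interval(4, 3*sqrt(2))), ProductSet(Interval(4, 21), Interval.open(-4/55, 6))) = ProductSet({21}, Interval(4, 3*sqrt(2)))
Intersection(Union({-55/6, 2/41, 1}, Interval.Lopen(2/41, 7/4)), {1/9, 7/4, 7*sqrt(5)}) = {1/9, 7/4}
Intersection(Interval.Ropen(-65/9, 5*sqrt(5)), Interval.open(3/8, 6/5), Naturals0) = Range(1, 2, 1)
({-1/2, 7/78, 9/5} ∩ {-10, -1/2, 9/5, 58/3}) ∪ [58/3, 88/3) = {-1/2, 9/5} ∪ [58/3, 88/3)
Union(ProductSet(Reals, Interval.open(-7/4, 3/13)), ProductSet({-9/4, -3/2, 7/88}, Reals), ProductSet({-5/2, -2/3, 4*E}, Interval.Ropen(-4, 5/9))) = Union(ProductSet({-5/2, -2/3, 4*E}, Interval.Ropen(-4, 5/9)), ProductSet({-9/4, -3/2, 7/88}, Reals), ProductSet(Reals, Interval.open(-7/4, 3/13)))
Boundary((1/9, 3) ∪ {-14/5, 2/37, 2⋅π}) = {-14/5, 2/37, 1/9, 3, 2⋅π}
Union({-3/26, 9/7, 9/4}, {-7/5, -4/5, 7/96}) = {-7/5, -4/5, -3/26, 7/96, 9/7, 9/4}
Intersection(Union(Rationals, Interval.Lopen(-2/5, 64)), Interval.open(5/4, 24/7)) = Union(Intersection(Interval.open(5/4, 24/7), Rationals), Interval.open(5/4, 24/7))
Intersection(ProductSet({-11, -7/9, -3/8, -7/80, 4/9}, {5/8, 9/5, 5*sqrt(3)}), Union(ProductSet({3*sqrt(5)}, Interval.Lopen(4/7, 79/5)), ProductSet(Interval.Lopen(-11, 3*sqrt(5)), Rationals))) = ProductSet({-7/9, -3/8, -7/80, 4/9}, {5/8, 9/5})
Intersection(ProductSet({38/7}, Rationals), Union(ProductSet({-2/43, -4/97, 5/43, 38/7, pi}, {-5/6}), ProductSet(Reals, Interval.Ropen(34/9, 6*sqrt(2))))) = ProductSet({38/7}, Union({-5/6}, Intersection(Interval.Ropen(34/9, 6*sqrt(2)), Rationals)))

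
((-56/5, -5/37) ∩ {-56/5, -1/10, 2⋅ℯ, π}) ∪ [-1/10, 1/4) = [-1/10, 1/4)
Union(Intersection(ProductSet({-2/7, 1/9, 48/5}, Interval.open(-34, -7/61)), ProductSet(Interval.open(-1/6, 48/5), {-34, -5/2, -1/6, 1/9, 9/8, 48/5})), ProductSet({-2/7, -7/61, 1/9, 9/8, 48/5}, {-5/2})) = Union(ProductSet({1/9}, {-5/2, -1/6}), ProductSet({-2/7, -7/61, 1/9, 9/8, 48/5}, {-5/2}))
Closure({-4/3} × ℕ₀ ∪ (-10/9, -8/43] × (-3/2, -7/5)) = ({-4/3} × ℕ₀) ∪ ({-10/9, -8/43} × [-3/2, -7/5]) ∪ ([-10/9, -8/43] × {-3/2, -7/5}) ∪ ((-10/9, -8/43] × (-3/2, -7/5))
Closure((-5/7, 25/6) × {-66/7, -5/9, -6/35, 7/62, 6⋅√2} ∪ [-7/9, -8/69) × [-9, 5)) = ({-7/9, -8/69} × [-9, 5]) ∪ ([-7/9, -8/69] × {-9, 5}) ∪ ([-7/9, -8/69) × [-9, 5)) ∪ ([-5/7, 25/6] × {-66/7, 6⋅√2}) ∪ ((-5/7, 25/6] × {-66/7, -5/9, -6/35, 7/62, 6⋅√2})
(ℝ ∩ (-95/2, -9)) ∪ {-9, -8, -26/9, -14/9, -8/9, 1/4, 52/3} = (-95/2, -9] ∪ {-8, -26/9, -14/9, -8/9, 1/4, 52/3}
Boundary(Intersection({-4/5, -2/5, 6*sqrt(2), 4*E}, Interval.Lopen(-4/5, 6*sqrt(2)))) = {-2/5, 6*sqrt(2)}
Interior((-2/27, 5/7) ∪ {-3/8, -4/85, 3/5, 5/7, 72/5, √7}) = (-2/27, 5/7)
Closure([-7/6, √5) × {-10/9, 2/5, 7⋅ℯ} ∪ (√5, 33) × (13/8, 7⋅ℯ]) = ({33, √5} × [13/8, 7⋅ℯ]) ∪ ([√5, 33] × {13/8, 7⋅ℯ}) ∪ ([-7/6, √5] × {-10/9, 2/5, 7⋅ℯ}) ∪ ((√5, 33) × (13/8, 7⋅ℯ])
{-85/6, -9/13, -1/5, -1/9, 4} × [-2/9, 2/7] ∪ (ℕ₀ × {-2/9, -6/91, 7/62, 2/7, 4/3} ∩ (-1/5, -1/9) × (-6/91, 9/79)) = {-85/6, -9/13, -1/5, -1/9, 4} × [-2/9, 2/7]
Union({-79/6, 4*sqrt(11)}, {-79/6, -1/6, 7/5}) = {-79/6, -1/6, 7/5, 4*sqrt(11)}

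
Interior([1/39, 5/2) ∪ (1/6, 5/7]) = (1/39, 5/2)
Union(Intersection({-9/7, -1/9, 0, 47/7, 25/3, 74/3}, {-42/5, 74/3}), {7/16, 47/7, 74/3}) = {7/16, 47/7, 74/3}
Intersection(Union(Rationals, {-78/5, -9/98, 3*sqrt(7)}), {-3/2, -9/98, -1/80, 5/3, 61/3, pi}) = {-3/2, -9/98, -1/80, 5/3, 61/3}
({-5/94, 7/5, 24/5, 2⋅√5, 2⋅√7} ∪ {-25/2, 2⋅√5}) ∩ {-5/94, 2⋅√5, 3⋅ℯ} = {-5/94, 2⋅√5}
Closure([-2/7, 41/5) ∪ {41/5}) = [-2/7, 41/5]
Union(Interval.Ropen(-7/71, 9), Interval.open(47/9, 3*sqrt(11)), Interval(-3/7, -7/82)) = Interval.Ropen(-3/7, 3*sqrt(11))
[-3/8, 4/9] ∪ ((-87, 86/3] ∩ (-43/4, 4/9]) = (-43/4, 4/9]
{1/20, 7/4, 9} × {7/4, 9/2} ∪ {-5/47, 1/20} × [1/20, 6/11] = ({1/20, 7/4, 9} × {7/4, 9/2}) ∪ ({-5/47, 1/20} × [1/20, 6/11])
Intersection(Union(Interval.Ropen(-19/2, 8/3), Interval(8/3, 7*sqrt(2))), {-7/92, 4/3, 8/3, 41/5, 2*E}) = {-7/92, 4/3, 8/3, 41/5, 2*E}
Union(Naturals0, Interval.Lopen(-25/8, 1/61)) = Union(Interval.Lopen(-25/8, 1/61), Naturals0)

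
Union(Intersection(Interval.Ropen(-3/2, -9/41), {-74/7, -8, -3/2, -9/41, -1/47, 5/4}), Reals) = Reals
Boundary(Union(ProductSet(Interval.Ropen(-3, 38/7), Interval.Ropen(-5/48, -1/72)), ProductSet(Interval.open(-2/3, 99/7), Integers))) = Union(ProductSet({-3, 38/7}, Interval(-5/48, -1/72)), ProductSet(Interval(-3, 38/7), {-5/48, -1/72}), ProductSet(Interval(-2/3, 99/7), Complement(Integers, Interval.open(-5/48, -1/72))), ProductSet(Interval(38/7, 99/7), Integers))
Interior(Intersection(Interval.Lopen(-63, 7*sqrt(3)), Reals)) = Interval.open(-63, 7*sqrt(3))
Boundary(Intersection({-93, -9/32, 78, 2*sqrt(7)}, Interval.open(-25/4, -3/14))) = {-9/32}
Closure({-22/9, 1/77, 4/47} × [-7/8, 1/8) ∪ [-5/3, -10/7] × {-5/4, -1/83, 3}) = ({-22/9, 1/77, 4/47} × [-7/8, 1/8]) ∪ ([-5/3, -10/7] × {-5/4, -1/83, 3})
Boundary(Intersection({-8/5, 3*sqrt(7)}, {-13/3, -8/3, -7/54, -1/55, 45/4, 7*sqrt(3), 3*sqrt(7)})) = {3*sqrt(7)}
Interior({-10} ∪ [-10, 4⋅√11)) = (-10, 4⋅√11)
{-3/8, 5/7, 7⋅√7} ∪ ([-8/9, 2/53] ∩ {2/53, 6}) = {-3/8, 2/53, 5/7, 7⋅√7}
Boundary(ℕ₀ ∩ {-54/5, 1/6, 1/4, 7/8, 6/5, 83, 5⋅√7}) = {83}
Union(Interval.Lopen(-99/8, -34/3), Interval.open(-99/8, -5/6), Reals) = Interval(-oo, oo)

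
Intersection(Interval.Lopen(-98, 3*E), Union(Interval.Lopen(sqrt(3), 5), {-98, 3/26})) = Union({3/26}, Interval.Lopen(sqrt(3), 5))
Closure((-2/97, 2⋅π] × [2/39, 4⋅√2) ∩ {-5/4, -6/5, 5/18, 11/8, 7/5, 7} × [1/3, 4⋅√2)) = {5/18, 11/8, 7/5} × [1/3, 4⋅√2]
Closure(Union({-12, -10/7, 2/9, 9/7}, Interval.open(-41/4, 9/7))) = Union({-12}, Interval(-41/4, 9/7))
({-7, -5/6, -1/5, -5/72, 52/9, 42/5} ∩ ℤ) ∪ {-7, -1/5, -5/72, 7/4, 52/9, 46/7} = {-7, -1/5, -5/72, 7/4, 52/9, 46/7}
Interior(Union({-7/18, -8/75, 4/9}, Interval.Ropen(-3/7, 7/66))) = Interval.open(-3/7, 7/66)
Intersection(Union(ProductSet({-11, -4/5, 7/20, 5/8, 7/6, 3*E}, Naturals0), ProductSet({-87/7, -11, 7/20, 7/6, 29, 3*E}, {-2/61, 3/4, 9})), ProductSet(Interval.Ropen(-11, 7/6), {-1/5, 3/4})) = ProductSet({-11, 7/20}, {3/4})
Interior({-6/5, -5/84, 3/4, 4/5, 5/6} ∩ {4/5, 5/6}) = ∅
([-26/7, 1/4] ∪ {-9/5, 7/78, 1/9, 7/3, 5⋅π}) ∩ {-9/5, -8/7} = {-9/5, -8/7}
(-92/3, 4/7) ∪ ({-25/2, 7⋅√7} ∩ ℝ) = (-92/3, 4/7) ∪ {7⋅√7}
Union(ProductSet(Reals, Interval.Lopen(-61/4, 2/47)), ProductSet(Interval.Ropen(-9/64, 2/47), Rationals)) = Union(ProductSet(Interval.Ropen(-9/64, 2/47), Rationals), ProductSet(Reals, Interval.Lopen(-61/4, 2/47)))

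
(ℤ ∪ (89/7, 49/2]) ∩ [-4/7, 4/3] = {0, 1}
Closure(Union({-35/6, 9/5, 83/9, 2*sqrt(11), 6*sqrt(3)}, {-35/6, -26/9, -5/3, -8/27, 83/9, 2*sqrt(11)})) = {-35/6, -26/9, -5/3, -8/27, 9/5, 83/9, 2*sqrt(11), 6*sqrt(3)}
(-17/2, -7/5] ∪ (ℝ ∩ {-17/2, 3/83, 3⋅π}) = [-17/2, -7/5] ∪ {3/83, 3⋅π}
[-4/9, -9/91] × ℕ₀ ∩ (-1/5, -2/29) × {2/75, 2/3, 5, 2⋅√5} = (-1/5, -9/91] × {5}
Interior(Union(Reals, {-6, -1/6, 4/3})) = Reals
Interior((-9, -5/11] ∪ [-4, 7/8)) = (-9, 7/8)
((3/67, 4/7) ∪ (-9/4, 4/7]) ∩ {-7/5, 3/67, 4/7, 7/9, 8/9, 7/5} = {-7/5, 3/67, 4/7}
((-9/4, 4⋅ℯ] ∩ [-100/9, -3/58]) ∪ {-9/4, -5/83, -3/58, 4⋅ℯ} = [-9/4, -3/58] ∪ {4⋅ℯ}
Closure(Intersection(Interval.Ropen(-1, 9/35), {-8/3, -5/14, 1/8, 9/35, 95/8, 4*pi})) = {-5/14, 1/8}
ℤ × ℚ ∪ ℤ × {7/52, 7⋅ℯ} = ℤ × (ℚ ∪ {7⋅ℯ})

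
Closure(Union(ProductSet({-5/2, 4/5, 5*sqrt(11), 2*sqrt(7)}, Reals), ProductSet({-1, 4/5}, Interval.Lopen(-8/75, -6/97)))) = Union(ProductSet({-1, 4/5}, Interval(-8/75, -6/97)), ProductSet({-5/2, 4/5, 5*sqrt(11), 2*sqrt(7)}, Reals))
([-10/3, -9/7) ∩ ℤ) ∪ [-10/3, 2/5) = [-10/3, 2/5) ∪ {-3, -2}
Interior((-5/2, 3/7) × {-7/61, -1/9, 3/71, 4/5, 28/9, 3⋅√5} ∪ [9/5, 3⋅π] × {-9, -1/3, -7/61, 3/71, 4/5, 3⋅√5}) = ∅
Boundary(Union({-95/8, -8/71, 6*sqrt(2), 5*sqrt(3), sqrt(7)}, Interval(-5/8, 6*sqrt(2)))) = {-95/8, -5/8, 6*sqrt(2), 5*sqrt(3)}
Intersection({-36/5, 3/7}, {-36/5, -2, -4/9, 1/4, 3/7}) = {-36/5, 3/7}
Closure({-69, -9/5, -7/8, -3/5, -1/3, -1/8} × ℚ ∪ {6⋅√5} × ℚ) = {-69, -9/5, -7/8, -3/5, -1/3, -1/8, 6⋅√5} × ℝ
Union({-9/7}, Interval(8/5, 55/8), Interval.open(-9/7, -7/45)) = Union(Interval.Ropen(-9/7, -7/45), Interval(8/5, 55/8))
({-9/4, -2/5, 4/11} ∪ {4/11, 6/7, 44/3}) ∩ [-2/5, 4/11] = {-2/5, 4/11}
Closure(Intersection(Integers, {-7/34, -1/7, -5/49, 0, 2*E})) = {0}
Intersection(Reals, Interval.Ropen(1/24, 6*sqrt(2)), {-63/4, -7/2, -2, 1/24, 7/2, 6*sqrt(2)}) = {1/24, 7/2}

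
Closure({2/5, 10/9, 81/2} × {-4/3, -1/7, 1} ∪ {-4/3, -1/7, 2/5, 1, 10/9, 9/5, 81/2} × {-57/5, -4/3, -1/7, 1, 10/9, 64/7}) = {-4/3, -1/7, 2/5, 1, 10/9, 9/5, 81/2} × {-57/5, -4/3, -1/7, 1, 10/9, 64/7}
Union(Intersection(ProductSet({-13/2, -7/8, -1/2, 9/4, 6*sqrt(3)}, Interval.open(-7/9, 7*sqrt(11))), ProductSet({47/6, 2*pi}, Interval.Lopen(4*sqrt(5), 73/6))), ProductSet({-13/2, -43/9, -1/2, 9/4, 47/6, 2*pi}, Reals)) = ProductSet({-13/2, -43/9, -1/2, 9/4, 47/6, 2*pi}, Reals)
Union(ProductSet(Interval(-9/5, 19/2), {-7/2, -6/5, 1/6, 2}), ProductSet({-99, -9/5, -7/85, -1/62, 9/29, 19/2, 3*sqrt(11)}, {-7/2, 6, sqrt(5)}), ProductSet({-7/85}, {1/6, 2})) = Union(ProductSet({-99, -9/5, -7/85, -1/62, 9/29, 19/2, 3*sqrt(11)}, {-7/2, 6, sqrt(5)}), ProductSet(Interval(-9/5, 19/2), {-7/2, -6/5, 1/6, 2}))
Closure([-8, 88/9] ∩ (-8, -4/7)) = [-8, -4/7]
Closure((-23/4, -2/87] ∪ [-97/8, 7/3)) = [-97/8, 7/3]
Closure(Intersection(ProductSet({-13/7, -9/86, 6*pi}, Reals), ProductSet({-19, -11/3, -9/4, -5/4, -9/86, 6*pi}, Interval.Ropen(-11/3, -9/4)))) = ProductSet({-9/86, 6*pi}, Interval(-11/3, -9/4))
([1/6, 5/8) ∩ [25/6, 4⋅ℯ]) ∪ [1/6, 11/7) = [1/6, 11/7)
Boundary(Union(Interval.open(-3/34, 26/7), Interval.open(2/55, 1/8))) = {-3/34, 26/7}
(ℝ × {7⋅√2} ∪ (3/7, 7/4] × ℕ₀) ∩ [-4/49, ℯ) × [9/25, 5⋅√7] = ((3/7, 7/4] × {1, 2, …, 13}) ∪ ([-4/49, ℯ) × {7⋅√2})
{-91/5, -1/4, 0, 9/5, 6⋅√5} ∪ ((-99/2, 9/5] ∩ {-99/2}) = {-91/5, -1/4, 0, 9/5, 6⋅√5}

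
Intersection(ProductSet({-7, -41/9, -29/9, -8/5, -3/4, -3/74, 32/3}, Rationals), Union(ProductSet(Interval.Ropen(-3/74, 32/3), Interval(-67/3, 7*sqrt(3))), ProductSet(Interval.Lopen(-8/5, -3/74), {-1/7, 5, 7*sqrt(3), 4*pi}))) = Union(ProductSet({-3/74}, Intersection(Interval(-67/3, 7*sqrt(3)), Rationals)), ProductSet({-3/4, -3/74}, {-1/7, 5}))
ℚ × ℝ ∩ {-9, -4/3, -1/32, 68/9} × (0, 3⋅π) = {-9, -4/3, -1/32, 68/9} × (0, 3⋅π)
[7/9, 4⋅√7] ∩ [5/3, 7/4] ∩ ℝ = [5/3, 7/4]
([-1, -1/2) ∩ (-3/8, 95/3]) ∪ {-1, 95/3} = {-1, 95/3}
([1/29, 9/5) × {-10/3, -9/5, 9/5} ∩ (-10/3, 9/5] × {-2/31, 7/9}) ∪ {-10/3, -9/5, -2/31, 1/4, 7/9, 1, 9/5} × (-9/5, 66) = {-10/3, -9/5, -2/31, 1/4, 7/9, 1, 9/5} × (-9/5, 66)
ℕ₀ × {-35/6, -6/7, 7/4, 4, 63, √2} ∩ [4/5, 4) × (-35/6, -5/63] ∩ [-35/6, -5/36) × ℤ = ∅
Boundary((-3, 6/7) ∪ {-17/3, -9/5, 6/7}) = {-17/3, -3, 6/7}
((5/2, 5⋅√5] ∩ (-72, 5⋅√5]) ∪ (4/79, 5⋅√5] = (4/79, 5⋅√5]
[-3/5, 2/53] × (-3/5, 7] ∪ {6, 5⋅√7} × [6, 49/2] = ([-3/5, 2/53] × (-3/5, 7]) ∪ ({6, 5⋅√7} × [6, 49/2])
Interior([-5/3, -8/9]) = (-5/3, -8/9)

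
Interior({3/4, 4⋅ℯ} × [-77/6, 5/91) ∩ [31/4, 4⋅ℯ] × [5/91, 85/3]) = ∅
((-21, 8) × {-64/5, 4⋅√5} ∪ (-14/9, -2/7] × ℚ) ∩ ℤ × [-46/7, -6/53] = {-1} × (ℚ ∩ [-46/7, -6/53])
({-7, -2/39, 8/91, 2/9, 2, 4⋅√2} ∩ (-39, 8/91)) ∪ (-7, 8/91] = [-7, 8/91]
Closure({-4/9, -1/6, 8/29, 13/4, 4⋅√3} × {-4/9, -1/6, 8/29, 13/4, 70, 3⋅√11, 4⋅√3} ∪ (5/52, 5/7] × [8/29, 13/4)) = ({5/52, 5/7} × [8/29, 13/4]) ∪ ([5/52, 5/7] × {8/29, 13/4}) ∪ ((5/52, 5/7] × [8/29, 13/4)) ∪ ({-4/9, -1/6, 8/29, 13/4, 4⋅√3} × {-4/9, -1/6, 8/29, 13/4, 70, 3⋅√11, 4⋅√3})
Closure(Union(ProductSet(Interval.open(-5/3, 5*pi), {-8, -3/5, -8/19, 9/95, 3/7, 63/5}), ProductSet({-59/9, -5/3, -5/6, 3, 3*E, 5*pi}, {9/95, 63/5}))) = Union(ProductSet({-59/9, -5/3, -5/6, 3, 3*E, 5*pi}, {9/95, 63/5}), ProductSet(Interval(-5/3, 5*pi), {-8, -3/5, -8/19, 9/95, 3/7, 63/5}))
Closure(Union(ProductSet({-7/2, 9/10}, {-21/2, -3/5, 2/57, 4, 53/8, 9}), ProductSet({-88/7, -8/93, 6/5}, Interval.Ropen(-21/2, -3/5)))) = Union(ProductSet({-7/2, 9/10}, {-21/2, -3/5, 2/57, 4, 53/8, 9}), ProductSet({-88/7, -8/93, 6/5}, Interval(-21/2, -3/5)))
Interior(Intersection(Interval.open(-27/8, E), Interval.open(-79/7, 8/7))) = Interval.open(-27/8, 8/7)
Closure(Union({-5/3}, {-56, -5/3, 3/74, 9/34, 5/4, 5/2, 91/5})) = {-56, -5/3, 3/74, 9/34, 5/4, 5/2, 91/5}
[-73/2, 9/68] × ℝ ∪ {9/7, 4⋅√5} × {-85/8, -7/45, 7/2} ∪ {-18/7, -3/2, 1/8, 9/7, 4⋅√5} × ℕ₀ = ([-73/2, 9/68] × ℝ) ∪ ({9/7, 4⋅√5} × {-85/8, -7/45, 7/2}) ∪ ({-18/7, -3/2, 1/8, 9/7, 4⋅√5} × ℕ₀)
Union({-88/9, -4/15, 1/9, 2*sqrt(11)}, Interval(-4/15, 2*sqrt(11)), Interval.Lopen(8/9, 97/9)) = Union({-88/9}, Interval(-4/15, 97/9))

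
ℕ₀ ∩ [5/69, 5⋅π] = {1, 2, …, 15}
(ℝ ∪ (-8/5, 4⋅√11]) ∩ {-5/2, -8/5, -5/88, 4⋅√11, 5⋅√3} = {-5/2, -8/5, -5/88, 4⋅√11, 5⋅√3}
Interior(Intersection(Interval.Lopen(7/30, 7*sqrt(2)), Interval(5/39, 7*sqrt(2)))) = Interval.open(7/30, 7*sqrt(2))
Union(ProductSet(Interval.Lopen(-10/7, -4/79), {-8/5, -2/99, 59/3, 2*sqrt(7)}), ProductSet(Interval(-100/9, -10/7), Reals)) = Union(ProductSet(Interval(-100/9, -10/7), Reals), ProductSet(Interval.Lopen(-10/7, -4/79), {-8/5, -2/99, 59/3, 2*sqrt(7)}))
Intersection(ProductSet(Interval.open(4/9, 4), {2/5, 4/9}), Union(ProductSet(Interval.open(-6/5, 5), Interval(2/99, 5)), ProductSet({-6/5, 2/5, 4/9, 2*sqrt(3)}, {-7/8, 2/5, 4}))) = ProductSet(Interval.open(4/9, 4), {2/5, 4/9})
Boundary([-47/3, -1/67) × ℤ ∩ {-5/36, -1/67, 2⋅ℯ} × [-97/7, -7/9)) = {-5/36} × {-13, -12, …, -1}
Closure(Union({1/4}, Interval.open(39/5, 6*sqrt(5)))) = Union({1/4}, Interval(39/5, 6*sqrt(5)))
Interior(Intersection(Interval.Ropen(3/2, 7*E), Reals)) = Interval.open(3/2, 7*E)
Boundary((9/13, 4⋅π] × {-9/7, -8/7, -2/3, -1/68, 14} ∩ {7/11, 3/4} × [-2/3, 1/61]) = {3/4} × {-2/3, -1/68}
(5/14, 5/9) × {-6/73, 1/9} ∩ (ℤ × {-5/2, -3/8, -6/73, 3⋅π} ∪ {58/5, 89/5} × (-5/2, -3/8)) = ∅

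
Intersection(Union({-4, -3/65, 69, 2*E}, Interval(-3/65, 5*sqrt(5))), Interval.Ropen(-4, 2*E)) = Union({-4}, Interval.Ropen(-3/65, 2*E))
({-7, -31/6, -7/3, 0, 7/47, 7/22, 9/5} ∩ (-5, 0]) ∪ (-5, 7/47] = (-5, 7/47]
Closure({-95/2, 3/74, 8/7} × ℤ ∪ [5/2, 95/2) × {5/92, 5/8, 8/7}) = ({-95/2, 3/74, 8/7} × ℤ) ∪ ([5/2, 95/2] × {5/92, 5/8, 8/7})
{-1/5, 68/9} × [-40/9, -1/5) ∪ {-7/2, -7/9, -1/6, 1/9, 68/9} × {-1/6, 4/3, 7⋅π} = ({-1/5, 68/9} × [-40/9, -1/5)) ∪ ({-7/2, -7/9, -1/6, 1/9, 68/9} × {-1/6, 4/3, 7⋅π})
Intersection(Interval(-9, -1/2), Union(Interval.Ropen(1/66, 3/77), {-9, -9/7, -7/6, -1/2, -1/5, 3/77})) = {-9, -9/7, -7/6, -1/2}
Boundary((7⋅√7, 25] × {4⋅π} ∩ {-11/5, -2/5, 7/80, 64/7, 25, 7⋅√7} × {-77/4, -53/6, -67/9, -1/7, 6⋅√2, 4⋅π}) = {25} × {4⋅π}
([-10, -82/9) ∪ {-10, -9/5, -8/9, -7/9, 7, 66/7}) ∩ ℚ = {-9/5, -8/9, -7/9, 7, 66/7} ∪ (ℚ ∩ [-10, -82/9))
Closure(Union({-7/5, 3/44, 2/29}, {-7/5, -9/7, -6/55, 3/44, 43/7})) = {-7/5, -9/7, -6/55, 3/44, 2/29, 43/7}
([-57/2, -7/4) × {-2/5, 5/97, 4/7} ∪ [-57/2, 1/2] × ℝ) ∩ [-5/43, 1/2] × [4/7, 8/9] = [-5/43, 1/2] × [4/7, 8/9]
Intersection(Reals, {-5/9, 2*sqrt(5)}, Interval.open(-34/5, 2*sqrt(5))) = {-5/9}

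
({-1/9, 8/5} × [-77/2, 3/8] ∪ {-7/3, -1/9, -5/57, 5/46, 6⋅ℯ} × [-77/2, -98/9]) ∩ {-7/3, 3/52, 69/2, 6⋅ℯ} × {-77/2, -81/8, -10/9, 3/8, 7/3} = {-7/3, 6⋅ℯ} × {-77/2}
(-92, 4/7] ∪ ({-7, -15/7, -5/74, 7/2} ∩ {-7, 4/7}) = (-92, 4/7]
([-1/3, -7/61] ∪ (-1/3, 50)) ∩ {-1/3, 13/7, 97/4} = {-1/3, 13/7, 97/4}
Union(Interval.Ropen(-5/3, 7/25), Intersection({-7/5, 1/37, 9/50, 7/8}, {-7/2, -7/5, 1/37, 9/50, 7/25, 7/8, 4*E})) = Union({7/8}, Interval.Ropen(-5/3, 7/25))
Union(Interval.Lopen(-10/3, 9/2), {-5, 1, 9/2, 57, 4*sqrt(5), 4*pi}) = Union({-5, 57, 4*sqrt(5), 4*pi}, Interval.Lopen(-10/3, 9/2))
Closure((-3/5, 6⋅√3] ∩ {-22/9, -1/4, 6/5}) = {-1/4, 6/5}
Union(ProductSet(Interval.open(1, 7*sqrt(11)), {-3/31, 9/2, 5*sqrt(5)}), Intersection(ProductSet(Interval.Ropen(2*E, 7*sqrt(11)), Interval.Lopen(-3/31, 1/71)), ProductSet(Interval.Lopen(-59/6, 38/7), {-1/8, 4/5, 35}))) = ProductSet(Interval.open(1, 7*sqrt(11)), {-3/31, 9/2, 5*sqrt(5)})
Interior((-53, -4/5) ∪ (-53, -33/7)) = (-53, -4/5)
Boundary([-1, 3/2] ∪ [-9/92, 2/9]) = {-1, 3/2}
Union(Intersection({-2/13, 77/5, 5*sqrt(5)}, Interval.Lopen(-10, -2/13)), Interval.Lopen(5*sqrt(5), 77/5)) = Union({-2/13}, Interval.Lopen(5*sqrt(5), 77/5))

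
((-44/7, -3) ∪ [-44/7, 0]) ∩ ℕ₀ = {0}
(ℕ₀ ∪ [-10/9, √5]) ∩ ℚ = ℕ₀ ∪ (ℚ ∩ [-10/9, √5])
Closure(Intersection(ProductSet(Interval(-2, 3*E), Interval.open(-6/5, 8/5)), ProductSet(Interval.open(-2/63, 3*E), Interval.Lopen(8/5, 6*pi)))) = EmptySet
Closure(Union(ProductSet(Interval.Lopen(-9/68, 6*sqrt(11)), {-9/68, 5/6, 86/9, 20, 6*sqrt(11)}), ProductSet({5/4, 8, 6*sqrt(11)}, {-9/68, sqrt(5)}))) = Union(ProductSet({5/4, 8, 6*sqrt(11)}, {-9/68, sqrt(5)}), ProductSet(Interval(-9/68, 6*sqrt(11)), {-9/68, 5/6, 86/9, 20, 6*sqrt(11)}))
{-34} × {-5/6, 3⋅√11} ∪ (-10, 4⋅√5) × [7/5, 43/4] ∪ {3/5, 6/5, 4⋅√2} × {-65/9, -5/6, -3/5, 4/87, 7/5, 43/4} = ({-34} × {-5/6, 3⋅√11}) ∪ ((-10, 4⋅√5) × [7/5, 43/4]) ∪ ({3/5, 6/5, 4⋅√2} × {-65/9, -5/6, -3/5, 4/87, 7/5, 43/4})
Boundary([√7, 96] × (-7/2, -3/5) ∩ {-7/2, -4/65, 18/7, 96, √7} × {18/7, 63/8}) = ∅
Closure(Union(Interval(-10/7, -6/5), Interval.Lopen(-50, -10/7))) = Interval(-50, -6/5)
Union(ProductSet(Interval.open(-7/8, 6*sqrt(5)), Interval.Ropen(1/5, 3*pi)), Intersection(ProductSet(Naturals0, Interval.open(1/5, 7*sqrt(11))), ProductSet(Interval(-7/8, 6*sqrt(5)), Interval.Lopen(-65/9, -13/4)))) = ProductSet(Interval.open(-7/8, 6*sqrt(5)), Interval.Ropen(1/5, 3*pi))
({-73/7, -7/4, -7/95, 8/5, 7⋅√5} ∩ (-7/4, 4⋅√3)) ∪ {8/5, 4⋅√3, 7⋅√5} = {-7/95, 8/5, 4⋅√3, 7⋅√5}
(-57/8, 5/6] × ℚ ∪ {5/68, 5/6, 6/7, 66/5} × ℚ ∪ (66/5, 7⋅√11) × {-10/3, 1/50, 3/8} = (((-57/8, 5/6] ∪ {6/7, 66/5}) × ℚ) ∪ ((66/5, 7⋅√11) × {-10/3, 1/50, 3/8})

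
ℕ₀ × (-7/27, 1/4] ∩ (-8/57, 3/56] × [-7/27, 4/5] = {0} × (-7/27, 1/4]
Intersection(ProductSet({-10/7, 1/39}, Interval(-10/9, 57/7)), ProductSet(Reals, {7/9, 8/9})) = ProductSet({-10/7, 1/39}, {7/9, 8/9})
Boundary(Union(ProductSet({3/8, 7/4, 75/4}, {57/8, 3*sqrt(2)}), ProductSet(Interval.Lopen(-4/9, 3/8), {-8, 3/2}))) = Union(ProductSet({3/8, 7/4, 75/4}, {57/8, 3*sqrt(2)}), ProductSet(Interval(-4/9, 3/8), {-8, 3/2}))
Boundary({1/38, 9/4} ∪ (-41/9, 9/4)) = {-41/9, 9/4}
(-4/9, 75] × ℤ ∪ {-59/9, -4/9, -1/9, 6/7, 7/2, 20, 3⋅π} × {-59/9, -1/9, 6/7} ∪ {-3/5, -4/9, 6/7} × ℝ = ({-3/5, -4/9, 6/7} × ℝ) ∪ ((-4/9, 75] × ℤ) ∪ ({-59/9, -4/9, -1/9, 6/7, 7/2, 20, 3⋅π} × {-59/9, -1/9, 6/7})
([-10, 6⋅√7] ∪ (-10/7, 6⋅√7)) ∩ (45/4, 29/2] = (45/4, 29/2]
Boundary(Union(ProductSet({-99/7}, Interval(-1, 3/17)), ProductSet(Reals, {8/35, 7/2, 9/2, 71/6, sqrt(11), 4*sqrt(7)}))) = Union(ProductSet({-99/7}, Interval(-1, 3/17)), ProductSet(Reals, {8/35, 7/2, 9/2, 71/6, sqrt(11), 4*sqrt(7)}))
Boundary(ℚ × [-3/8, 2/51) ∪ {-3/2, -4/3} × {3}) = ({-3/2, -4/3} × {3}) ∪ (ℝ × [-3/8, 2/51])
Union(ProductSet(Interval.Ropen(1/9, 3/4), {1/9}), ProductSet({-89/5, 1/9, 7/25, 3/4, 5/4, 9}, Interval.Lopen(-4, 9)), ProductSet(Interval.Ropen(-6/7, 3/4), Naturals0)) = Union(ProductSet({-89/5, 1/9, 7/25, 3/4, 5/4, 9}, Interval.Lopen(-4, 9)), ProductSet(Interval.Ropen(-6/7, 3/4), Naturals0), ProductSet(Interval.Ropen(1/9, 3/4), {1/9}))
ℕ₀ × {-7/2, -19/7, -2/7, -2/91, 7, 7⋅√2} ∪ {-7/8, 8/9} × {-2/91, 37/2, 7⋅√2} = ({-7/8, 8/9} × {-2/91, 37/2, 7⋅√2}) ∪ (ℕ₀ × {-7/2, -19/7, -2/7, -2/91, 7, 7⋅√2})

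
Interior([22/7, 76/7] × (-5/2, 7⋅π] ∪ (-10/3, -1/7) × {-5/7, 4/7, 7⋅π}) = (22/7, 76/7) × (-5/2, 7⋅π)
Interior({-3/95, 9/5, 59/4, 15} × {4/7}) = ∅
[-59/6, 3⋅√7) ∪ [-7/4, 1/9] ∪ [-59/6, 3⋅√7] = [-59/6, 3⋅√7]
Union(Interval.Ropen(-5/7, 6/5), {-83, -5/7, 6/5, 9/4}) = Union({-83, 9/4}, Interval(-5/7, 6/5))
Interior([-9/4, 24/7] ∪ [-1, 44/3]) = (-9/4, 44/3)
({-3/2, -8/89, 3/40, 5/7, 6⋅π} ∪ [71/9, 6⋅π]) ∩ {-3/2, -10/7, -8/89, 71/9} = {-3/2, -8/89, 71/9}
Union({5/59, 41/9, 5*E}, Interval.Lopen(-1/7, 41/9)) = Union({5*E}, Interval.Lopen(-1/7, 41/9))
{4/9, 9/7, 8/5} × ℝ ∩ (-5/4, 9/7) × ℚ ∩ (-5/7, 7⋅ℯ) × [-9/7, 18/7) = {4/9} × (ℚ ∩ [-9/7, 18/7))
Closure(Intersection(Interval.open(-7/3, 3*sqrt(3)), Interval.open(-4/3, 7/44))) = Interval(-4/3, 7/44)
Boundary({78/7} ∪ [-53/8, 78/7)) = {-53/8, 78/7}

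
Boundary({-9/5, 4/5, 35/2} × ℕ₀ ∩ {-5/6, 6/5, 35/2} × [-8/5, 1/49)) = {35/2} × {0}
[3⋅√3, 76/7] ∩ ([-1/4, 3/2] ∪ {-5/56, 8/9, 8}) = {8}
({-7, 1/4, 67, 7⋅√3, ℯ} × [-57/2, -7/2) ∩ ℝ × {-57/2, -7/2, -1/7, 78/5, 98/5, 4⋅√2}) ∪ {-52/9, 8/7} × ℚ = ({-52/9, 8/7} × ℚ) ∪ ({-7, 1/4, 67, 7⋅√3, ℯ} × {-57/2})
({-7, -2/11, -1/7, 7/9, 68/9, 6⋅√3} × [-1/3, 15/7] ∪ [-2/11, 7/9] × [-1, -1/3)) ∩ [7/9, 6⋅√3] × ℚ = ({7/9} × (ℚ ∩ [-1, -1/3))) ∪ ({7/9, 68/9, 6⋅√3} × (ℚ ∩ [-1/3, 15/7]))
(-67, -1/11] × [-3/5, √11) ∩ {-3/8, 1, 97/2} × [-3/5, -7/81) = {-3/8} × [-3/5, -7/81)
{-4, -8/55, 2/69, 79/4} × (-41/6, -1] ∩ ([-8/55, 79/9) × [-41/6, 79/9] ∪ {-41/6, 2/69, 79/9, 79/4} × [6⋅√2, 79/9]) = {-8/55, 2/69} × (-41/6, -1]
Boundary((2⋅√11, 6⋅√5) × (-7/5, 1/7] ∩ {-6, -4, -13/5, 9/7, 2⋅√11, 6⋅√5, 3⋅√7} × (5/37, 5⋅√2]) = {3⋅√7} × [5/37, 1/7]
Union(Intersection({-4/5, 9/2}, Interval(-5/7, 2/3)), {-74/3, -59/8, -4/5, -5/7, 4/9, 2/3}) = {-74/3, -59/8, -4/5, -5/7, 4/9, 2/3}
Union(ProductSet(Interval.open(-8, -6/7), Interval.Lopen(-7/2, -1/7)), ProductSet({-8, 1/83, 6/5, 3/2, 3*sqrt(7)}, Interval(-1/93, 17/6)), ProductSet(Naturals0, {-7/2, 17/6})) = Union(ProductSet({-8, 1/83, 6/5, 3/2, 3*sqrt(7)}, Interval(-1/93, 17/6)), ProductSet(Interval.open(-8, -6/7), Interval.Lopen(-7/2, -1/7)), ProductSet(Naturals0, {-7/2, 17/6}))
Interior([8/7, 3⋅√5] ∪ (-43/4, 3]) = (-43/4, 3⋅√5)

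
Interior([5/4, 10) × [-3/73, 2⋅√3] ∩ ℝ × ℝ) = (5/4, 10) × (-3/73, 2⋅√3)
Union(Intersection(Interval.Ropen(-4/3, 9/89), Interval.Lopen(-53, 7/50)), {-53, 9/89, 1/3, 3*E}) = Union({-53, 1/3, 3*E}, Interval(-4/3, 9/89))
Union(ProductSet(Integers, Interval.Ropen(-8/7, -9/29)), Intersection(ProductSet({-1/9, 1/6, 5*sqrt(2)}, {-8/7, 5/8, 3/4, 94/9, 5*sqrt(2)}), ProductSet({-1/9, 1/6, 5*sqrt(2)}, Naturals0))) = ProductSet(Integers, Interval.Ropen(-8/7, -9/29))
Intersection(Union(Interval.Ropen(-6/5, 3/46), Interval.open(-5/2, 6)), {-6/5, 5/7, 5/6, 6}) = {-6/5, 5/7, 5/6}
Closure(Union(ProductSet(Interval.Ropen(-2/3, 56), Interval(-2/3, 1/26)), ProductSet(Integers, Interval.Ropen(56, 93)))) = Union(ProductSet(Integers, Interval(56, 93)), ProductSet(Interval(-2/3, 56), Interval(-2/3, 1/26)))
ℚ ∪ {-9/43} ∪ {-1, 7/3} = ℚ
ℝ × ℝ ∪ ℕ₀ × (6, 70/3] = ℝ × ℝ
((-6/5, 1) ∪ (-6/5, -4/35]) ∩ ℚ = ℚ ∩ (-6/5, 1)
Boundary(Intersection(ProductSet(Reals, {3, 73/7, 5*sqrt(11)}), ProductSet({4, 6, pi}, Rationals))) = ProductSet({4, 6, pi}, {3, 73/7})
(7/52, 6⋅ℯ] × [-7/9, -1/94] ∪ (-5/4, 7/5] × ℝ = ((-5/4, 7/5] × ℝ) ∪ ((7/52, 6⋅ℯ] × [-7/9, -1/94])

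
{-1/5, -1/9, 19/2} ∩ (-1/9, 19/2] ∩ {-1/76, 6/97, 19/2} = {19/2}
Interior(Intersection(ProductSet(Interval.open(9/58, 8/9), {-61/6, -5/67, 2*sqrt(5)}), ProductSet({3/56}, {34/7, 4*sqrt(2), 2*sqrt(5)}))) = EmptySet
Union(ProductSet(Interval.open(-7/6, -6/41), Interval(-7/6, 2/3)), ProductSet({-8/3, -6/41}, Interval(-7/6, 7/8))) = Union(ProductSet({-8/3, -6/41}, Interval(-7/6, 7/8)), ProductSet(Interval.open(-7/6, -6/41), Interval(-7/6, 2/3)))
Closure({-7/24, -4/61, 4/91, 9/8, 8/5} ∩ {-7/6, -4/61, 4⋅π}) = {-4/61}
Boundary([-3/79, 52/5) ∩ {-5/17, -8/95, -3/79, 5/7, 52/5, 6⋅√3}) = {-3/79, 5/7, 6⋅√3}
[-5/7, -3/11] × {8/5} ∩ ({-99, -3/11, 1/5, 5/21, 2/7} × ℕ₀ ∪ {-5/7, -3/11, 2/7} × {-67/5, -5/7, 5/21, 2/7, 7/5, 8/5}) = {-5/7, -3/11} × {8/5}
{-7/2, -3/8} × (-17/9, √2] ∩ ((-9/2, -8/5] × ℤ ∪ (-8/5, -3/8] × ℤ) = {-7/2, -3/8} × {-1, 0, 1}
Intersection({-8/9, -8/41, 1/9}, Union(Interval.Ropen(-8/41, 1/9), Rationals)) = {-8/9, -8/41, 1/9}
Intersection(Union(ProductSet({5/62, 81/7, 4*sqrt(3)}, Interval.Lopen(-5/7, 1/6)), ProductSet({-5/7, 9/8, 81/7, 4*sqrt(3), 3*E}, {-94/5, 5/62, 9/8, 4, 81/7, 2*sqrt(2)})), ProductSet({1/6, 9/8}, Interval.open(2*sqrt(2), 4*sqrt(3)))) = ProductSet({9/8}, {4})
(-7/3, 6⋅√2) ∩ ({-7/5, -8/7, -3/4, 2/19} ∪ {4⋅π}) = {-7/5, -8/7, -3/4, 2/19}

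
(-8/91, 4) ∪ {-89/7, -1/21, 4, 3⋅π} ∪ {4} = {-89/7, 3⋅π} ∪ (-8/91, 4]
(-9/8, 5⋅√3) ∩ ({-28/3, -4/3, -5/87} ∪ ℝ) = (-9/8, 5⋅√3)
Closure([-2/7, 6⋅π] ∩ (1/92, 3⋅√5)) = [1/92, 3⋅√5]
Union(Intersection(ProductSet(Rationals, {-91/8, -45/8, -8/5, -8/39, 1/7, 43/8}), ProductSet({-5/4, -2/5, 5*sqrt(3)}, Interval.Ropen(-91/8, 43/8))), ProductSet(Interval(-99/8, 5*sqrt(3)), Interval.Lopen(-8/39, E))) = Union(ProductSet({-5/4, -2/5}, {-91/8, -45/8, -8/5, -8/39, 1/7}), ProductSet(Interval(-99/8, 5*sqrt(3)), Interval.Lopen(-8/39, E)))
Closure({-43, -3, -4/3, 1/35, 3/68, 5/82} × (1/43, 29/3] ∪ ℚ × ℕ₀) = (ℝ × ℕ₀) ∪ ({-43, -3, -4/3, 1/35, 3/68, 5/82} × [1/43, 29/3])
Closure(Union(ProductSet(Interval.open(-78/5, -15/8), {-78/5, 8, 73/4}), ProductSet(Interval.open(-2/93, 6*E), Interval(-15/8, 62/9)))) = Union(ProductSet(Interval(-78/5, -15/8), {-78/5, 8, 73/4}), ProductSet(Interval(-2/93, 6*E), Interval(-15/8, 62/9)))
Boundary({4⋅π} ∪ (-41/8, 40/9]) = {-41/8, 40/9, 4⋅π}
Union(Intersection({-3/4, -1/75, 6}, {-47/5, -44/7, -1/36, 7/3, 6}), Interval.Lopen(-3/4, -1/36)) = Union({6}, Interval.Lopen(-3/4, -1/36))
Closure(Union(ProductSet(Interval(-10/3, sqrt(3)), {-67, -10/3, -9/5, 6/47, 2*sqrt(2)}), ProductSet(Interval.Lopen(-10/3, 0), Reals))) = Union(ProductSet(Interval(-10/3, 0), Reals), ProductSet(Interval(-10/3, sqrt(3)), {-67, -10/3, -9/5, 6/47, 2*sqrt(2)}))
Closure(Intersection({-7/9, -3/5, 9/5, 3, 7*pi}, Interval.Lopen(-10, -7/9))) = {-7/9}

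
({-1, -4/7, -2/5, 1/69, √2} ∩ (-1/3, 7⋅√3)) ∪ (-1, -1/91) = (-1, -1/91) ∪ {1/69, √2}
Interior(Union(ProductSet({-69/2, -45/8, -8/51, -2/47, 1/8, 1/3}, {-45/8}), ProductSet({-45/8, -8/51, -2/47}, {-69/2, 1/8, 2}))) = EmptySet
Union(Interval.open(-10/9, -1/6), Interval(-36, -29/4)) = Union(Interval(-36, -29/4), Interval.open(-10/9, -1/6))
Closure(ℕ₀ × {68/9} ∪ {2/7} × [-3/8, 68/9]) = (ℕ₀ × {68/9}) ∪ ({2/7} × [-3/8, 68/9])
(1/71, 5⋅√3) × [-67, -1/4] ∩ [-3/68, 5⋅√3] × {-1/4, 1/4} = (1/71, 5⋅√3) × {-1/4}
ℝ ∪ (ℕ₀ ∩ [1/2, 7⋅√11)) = ℝ ∪ {1, 2, …, 23}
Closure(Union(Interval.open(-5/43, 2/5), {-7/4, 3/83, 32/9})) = Union({-7/4, 32/9}, Interval(-5/43, 2/5))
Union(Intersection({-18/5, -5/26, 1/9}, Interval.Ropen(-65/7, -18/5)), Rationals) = Rationals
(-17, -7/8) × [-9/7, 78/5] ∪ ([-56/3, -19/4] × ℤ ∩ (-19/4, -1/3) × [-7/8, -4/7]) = (-17, -7/8) × [-9/7, 78/5]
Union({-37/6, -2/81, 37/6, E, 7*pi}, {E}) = {-37/6, -2/81, 37/6, E, 7*pi}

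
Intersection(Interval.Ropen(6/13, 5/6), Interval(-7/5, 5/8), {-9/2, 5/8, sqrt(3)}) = {5/8}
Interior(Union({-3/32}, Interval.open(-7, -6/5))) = Interval.open(-7, -6/5)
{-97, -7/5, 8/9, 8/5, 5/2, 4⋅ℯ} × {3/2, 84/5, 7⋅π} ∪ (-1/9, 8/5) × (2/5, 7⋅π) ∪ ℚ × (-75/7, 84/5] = (ℚ × (-75/7, 84/5]) ∪ ((-1/9, 8/5) × (2/5, 7⋅π)) ∪ ({-97, -7/5, 8/9, 8/5, 5/2, 4⋅ℯ} × {3/2, 84/5, 7⋅π})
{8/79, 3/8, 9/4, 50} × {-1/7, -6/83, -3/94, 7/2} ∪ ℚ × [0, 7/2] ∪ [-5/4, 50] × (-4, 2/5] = (ℚ × [0, 7/2]) ∪ ({8/79, 3/8, 9/4, 50} × {-1/7, -6/83, -3/94, 7/2}) ∪ ([-5/4, 50] × (-4, 2/5])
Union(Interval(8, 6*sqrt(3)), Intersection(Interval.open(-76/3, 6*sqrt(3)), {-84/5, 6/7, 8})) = Union({-84/5, 6/7}, Interval(8, 6*sqrt(3)))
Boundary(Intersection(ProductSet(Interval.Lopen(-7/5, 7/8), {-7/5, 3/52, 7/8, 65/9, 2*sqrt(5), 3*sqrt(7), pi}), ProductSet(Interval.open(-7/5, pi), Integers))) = EmptySet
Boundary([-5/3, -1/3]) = {-5/3, -1/3}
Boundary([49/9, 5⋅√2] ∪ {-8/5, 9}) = {-8/5, 49/9, 9, 5⋅√2}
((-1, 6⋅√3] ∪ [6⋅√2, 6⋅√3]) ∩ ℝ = (-1, 6⋅√3]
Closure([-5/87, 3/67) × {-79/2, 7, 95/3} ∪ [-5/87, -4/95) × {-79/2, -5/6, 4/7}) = ([-5/87, -4/95] × {-79/2, -5/6, 4/7}) ∪ ([-5/87, 3/67] × {-79/2, 7, 95/3})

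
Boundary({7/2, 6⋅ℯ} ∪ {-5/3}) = {-5/3, 7/2, 6⋅ℯ}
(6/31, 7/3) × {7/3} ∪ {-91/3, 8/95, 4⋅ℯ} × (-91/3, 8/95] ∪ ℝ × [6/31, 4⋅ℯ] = (ℝ × [6/31, 4⋅ℯ]) ∪ ({-91/3, 8/95, 4⋅ℯ} × (-91/3, 8/95])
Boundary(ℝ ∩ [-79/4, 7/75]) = {-79/4, 7/75}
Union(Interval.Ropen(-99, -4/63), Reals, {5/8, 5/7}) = Interval(-oo, oo)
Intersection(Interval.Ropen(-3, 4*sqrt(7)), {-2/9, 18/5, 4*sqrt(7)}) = {-2/9, 18/5}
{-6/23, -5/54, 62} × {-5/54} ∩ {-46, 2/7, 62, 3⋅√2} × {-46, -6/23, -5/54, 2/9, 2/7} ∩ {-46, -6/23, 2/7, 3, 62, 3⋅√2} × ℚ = {62} × {-5/54}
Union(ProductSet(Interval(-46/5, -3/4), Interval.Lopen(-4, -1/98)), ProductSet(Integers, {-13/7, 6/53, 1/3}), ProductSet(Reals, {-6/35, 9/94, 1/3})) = Union(ProductSet(Integers, {-13/7, 6/53, 1/3}), ProductSet(Interval(-46/5, -3/4), Interval.Lopen(-4, -1/98)), ProductSet(Reals, {-6/35, 9/94, 1/3}))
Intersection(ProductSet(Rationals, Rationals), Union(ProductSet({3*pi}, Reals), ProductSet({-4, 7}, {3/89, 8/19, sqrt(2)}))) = ProductSet({-4, 7}, {3/89, 8/19})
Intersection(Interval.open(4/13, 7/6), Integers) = Range(1, 2, 1)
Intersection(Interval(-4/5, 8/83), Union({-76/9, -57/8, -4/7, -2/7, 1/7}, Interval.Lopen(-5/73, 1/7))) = Union({-4/7, -2/7}, Interval.Lopen(-5/73, 8/83))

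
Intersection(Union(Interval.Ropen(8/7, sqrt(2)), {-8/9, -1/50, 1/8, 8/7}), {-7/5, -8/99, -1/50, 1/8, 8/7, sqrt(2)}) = {-1/50, 1/8, 8/7}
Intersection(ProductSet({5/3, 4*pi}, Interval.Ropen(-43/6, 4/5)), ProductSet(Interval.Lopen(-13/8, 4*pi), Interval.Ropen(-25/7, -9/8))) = ProductSet({5/3, 4*pi}, Interval.Ropen(-25/7, -9/8))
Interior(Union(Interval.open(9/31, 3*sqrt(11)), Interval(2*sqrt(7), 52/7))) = Interval.open(9/31, 3*sqrt(11))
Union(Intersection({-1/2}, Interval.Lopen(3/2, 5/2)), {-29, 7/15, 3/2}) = {-29, 7/15, 3/2}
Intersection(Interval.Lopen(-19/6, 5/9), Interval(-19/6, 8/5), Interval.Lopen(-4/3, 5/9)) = Interval.Lopen(-4/3, 5/9)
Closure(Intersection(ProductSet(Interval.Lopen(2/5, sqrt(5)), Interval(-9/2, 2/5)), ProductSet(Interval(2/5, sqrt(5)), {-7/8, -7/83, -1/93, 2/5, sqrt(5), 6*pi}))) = ProductSet(Interval(2/5, sqrt(5)), {-7/8, -7/83, -1/93, 2/5})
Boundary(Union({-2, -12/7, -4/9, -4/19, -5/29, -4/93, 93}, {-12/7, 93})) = {-2, -12/7, -4/9, -4/19, -5/29, -4/93, 93}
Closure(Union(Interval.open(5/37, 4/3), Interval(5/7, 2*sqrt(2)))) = Interval(5/37, 2*sqrt(2))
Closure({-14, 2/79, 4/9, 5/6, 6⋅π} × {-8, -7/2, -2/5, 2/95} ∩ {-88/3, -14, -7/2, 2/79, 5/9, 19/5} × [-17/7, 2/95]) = {-14, 2/79} × {-2/5, 2/95}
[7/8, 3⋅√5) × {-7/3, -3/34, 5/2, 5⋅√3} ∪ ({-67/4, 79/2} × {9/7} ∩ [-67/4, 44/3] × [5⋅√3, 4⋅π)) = [7/8, 3⋅√5) × {-7/3, -3/34, 5/2, 5⋅√3}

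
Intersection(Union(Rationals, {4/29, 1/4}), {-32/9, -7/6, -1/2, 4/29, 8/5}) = {-32/9, -7/6, -1/2, 4/29, 8/5}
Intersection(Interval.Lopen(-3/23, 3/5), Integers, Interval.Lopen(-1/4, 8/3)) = Range(0, 1, 1)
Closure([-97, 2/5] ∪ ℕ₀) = [-97, 2/5] ∪ ℕ₀ ∪ (ℕ₀ \ (-97, 2/5))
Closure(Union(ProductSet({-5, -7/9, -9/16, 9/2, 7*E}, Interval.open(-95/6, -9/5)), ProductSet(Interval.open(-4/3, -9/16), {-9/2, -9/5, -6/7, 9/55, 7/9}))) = Union(ProductSet({-5, -7/9, -9/16, 9/2, 7*E}, Interval(-95/6, -9/5)), ProductSet(Interval(-4/3, -9/16), {-9/2, -9/5, -6/7, 9/55, 7/9}))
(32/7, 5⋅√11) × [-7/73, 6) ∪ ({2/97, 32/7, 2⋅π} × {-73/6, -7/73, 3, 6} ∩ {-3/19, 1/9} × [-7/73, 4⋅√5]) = (32/7, 5⋅√11) × [-7/73, 6)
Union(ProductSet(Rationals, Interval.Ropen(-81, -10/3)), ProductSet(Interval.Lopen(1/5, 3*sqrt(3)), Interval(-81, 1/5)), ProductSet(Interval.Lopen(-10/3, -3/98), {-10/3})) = Union(ProductSet(Interval.Lopen(-10/3, -3/98), {-10/3}), ProductSet(Interval.Lopen(1/5, 3*sqrt(3)), Interval(-81, 1/5)), ProductSet(Rationals, Interval.Ropen(-81, -10/3)))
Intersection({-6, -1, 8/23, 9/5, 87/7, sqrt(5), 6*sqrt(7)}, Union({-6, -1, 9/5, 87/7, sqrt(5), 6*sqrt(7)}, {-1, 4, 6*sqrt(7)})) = {-6, -1, 9/5, 87/7, sqrt(5), 6*sqrt(7)}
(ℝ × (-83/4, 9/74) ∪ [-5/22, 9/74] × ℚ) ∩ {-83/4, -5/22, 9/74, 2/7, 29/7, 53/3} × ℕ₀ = ({-5/22, 9/74} × ℕ₀) ∪ ({-83/4, -5/22, 9/74, 2/7, 29/7, 53/3} × {0})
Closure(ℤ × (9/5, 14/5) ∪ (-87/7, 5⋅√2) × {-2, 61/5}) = (ℤ × [9/5, 14/5]) ∪ ([-87/7, 5⋅√2] × {-2, 61/5})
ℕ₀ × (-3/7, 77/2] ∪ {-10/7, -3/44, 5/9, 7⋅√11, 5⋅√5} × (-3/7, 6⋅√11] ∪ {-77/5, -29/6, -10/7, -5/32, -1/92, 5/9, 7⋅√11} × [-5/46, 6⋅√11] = (ℕ₀ × (-3/7, 77/2]) ∪ ({-77/5, -29/6, -10/7, -5/32, -1/92, 5/9, 7⋅√11} × [-5/46, 6⋅√11]) ∪ ({-10/7, -3/44, 5/9, 7⋅√11, 5⋅√5} × (-3/7, 6⋅√11])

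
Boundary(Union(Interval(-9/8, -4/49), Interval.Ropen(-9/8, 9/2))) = {-9/8, 9/2}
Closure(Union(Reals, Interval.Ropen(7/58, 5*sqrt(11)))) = Interval(-oo, oo)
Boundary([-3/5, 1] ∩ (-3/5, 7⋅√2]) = {-3/5, 1}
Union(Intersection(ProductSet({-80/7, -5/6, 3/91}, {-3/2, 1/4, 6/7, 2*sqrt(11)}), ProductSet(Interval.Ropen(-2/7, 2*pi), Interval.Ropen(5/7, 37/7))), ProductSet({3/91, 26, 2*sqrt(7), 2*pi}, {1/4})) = Union(ProductSet({3/91}, {6/7}), ProductSet({3/91, 26, 2*sqrt(7), 2*pi}, {1/4}))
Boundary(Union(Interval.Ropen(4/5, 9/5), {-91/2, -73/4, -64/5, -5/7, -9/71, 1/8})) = {-91/2, -73/4, -64/5, -5/7, -9/71, 1/8, 4/5, 9/5}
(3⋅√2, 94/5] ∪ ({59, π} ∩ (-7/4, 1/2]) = (3⋅√2, 94/5]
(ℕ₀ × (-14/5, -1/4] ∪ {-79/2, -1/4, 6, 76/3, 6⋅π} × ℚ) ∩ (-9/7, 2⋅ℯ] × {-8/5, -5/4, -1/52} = ({-1/4} × {-8/5, -5/4, -1/52}) ∪ ({0, 1, …, 5} × {-8/5, -5/4})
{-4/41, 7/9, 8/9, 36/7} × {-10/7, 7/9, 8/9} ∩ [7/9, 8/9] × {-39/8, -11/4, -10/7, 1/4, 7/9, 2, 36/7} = {7/9, 8/9} × {-10/7, 7/9}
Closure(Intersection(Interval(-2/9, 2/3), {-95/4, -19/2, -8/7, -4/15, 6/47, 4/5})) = {6/47}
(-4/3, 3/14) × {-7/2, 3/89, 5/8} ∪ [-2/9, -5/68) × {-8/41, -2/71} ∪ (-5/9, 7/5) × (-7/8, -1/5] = ([-2/9, -5/68) × {-8/41, -2/71}) ∪ ((-4/3, 3/14) × {-7/2, 3/89, 5/8}) ∪ ((-5/9, 7/5) × (-7/8, -1/5])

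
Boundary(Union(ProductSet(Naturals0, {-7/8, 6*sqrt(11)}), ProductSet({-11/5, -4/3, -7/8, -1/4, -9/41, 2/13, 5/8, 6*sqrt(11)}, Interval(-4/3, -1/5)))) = Union(ProductSet({-11/5, -4/3, -7/8, -1/4, -9/41, 2/13, 5/8, 6*sqrt(11)}, Interval(-4/3, -1/5)), ProductSet(Naturals0, {-7/8, 6*sqrt(11)}))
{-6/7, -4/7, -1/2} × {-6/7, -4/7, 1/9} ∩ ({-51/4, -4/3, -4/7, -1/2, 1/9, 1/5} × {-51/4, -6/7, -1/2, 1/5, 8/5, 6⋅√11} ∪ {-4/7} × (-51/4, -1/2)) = ({-4/7} × {-6/7, -4/7}) ∪ ({-4/7, -1/2} × {-6/7})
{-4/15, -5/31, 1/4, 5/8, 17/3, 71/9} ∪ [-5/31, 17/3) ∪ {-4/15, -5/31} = {-4/15, 71/9} ∪ [-5/31, 17/3]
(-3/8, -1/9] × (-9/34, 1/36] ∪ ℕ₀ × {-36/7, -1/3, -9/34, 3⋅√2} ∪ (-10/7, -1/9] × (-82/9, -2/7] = ((-10/7, -1/9] × (-82/9, -2/7]) ∪ ((-3/8, -1/9] × (-9/34, 1/36]) ∪ (ℕ₀ × {-36/7, -1/3, -9/34, 3⋅√2})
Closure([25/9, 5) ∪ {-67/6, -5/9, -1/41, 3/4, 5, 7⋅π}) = {-67/6, -5/9, -1/41, 3/4, 7⋅π} ∪ [25/9, 5]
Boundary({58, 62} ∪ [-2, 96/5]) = {-2, 96/5, 58, 62}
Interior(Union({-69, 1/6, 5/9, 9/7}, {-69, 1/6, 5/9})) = EmptySet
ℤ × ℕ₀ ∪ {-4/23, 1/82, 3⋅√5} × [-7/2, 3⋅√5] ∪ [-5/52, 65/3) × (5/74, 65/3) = (ℤ × ℕ₀) ∪ ([-5/52, 65/3) × (5/74, 65/3)) ∪ ({-4/23, 1/82, 3⋅√5} × [-7/2, 3⋅√5])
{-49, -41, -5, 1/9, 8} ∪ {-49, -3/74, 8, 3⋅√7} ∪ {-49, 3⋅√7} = {-49, -41, -5, -3/74, 1/9, 8, 3⋅√7}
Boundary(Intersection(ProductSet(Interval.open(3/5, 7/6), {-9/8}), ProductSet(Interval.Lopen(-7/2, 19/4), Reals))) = ProductSet(Interval(3/5, 7/6), {-9/8})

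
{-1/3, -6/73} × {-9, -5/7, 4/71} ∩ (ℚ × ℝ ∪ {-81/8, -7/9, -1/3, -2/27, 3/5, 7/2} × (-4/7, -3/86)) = {-1/3, -6/73} × {-9, -5/7, 4/71}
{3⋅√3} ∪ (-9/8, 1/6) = (-9/8, 1/6) ∪ {3⋅√3}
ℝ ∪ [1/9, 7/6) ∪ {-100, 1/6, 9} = (-∞, ∞)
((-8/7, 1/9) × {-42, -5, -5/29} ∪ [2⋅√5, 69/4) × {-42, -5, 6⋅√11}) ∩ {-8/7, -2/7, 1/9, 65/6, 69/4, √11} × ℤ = {-2/7, 65/6} × {-42, -5}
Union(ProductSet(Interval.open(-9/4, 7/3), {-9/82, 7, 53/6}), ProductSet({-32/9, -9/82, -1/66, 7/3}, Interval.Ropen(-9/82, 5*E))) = Union(ProductSet({-32/9, -9/82, -1/66, 7/3}, Interval.Ropen(-9/82, 5*E)), ProductSet(Interval.open(-9/4, 7/3), {-9/82, 7, 53/6}))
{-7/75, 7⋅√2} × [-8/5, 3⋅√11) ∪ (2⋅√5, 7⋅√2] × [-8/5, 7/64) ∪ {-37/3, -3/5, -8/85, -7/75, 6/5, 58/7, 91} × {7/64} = ({-37/3, -3/5, -8/85, -7/75, 6/5, 58/7, 91} × {7/64}) ∪ ({-7/75, 7⋅√2} × [-8/5, 3⋅√11)) ∪ ((2⋅√5, 7⋅√2] × [-8/5, 7/64))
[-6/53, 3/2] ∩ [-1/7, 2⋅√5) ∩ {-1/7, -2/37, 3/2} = {-2/37, 3/2}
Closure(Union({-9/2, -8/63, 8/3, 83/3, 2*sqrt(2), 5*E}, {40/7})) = {-9/2, -8/63, 8/3, 40/7, 83/3, 2*sqrt(2), 5*E}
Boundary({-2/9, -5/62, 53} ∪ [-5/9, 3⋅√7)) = {-5/9, 53, 3⋅√7}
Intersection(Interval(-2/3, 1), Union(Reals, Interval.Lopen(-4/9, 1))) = Interval(-2/3, 1)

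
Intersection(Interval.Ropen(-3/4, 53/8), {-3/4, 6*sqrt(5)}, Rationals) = {-3/4}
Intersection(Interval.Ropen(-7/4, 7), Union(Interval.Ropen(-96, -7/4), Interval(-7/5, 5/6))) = Interval(-7/5, 5/6)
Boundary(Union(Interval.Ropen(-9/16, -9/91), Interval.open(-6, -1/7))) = {-6, -9/91}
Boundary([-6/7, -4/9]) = {-6/7, -4/9}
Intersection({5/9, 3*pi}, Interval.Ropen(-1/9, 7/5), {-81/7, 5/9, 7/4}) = {5/9}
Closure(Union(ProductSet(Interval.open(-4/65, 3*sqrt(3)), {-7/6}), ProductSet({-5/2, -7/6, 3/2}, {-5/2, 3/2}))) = Union(ProductSet({-5/2, -7/6, 3/2}, {-5/2, 3/2}), ProductSet(Interval(-4/65, 3*sqrt(3)), {-7/6}))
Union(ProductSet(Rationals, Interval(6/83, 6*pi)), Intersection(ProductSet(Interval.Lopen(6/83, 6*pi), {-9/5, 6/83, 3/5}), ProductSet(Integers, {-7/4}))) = ProductSet(Rationals, Interval(6/83, 6*pi))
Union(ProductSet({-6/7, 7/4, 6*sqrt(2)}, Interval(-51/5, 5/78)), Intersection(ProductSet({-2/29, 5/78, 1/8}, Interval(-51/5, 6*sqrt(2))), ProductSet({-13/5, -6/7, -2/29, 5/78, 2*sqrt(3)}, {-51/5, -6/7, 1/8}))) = Union(ProductSet({-2/29, 5/78}, {-51/5, -6/7, 1/8}), ProductSet({-6/7, 7/4, 6*sqrt(2)}, Interval(-51/5, 5/78)))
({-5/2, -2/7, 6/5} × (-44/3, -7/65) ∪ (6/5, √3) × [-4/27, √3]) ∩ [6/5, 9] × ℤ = ({6/5} × {-14, -13, …, -1}) ∪ ((6/5, √3) × {0, 1})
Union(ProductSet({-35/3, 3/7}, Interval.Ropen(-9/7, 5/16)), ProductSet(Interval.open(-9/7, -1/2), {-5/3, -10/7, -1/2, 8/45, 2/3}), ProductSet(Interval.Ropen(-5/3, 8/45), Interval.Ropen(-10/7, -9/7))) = Union(ProductSet({-35/3, 3/7}, Interval.Ropen(-9/7, 5/16)), ProductSet(Interval.Ropen(-5/3, 8/45), Interval.Ropen(-10/7, -9/7)), ProductSet(Interval.open(-9/7, -1/2), {-5/3, -10/7, -1/2, 8/45, 2/3}))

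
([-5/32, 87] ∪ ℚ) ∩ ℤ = ℤ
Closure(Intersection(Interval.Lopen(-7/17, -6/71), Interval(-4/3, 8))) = Interval(-7/17, -6/71)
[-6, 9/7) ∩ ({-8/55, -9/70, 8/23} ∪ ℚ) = ℚ ∩ [-6, 9/7)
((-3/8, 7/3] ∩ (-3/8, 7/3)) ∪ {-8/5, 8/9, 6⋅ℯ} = {-8/5, 6⋅ℯ} ∪ (-3/8, 7/3)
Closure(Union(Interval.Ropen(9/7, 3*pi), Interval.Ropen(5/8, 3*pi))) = Interval(5/8, 3*pi)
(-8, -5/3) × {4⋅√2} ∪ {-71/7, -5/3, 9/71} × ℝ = ({-71/7, -5/3, 9/71} × ℝ) ∪ ((-8, -5/3) × {4⋅√2})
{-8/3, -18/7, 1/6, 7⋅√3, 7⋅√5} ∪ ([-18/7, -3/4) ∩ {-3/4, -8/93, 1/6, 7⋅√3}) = {-8/3, -18/7, 1/6, 7⋅√3, 7⋅√5}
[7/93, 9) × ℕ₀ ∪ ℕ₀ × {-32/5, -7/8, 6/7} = (ℕ₀ × {-32/5, -7/8, 6/7}) ∪ ([7/93, 9) × ℕ₀)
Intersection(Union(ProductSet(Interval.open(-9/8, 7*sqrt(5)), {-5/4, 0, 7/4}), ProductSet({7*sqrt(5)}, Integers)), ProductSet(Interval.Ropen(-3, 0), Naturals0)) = ProductSet(Interval.open(-9/8, 0), {0})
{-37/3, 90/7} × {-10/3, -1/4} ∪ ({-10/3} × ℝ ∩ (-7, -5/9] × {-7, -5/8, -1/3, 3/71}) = ({-37/3, 90/7} × {-10/3, -1/4}) ∪ ({-10/3} × {-7, -5/8, -1/3, 3/71})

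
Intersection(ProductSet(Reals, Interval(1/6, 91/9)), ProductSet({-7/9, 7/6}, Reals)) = ProductSet({-7/9, 7/6}, Interval(1/6, 91/9))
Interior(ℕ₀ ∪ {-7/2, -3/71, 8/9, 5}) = ∅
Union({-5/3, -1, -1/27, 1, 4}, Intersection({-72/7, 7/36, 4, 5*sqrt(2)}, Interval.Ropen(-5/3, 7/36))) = {-5/3, -1, -1/27, 1, 4}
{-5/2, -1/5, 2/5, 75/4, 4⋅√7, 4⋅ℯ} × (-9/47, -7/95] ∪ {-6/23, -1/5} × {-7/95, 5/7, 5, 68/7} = ({-6/23, -1/5} × {-7/95, 5/7, 5, 68/7}) ∪ ({-5/2, -1/5, 2/5, 75/4, 4⋅√7, 4⋅ℯ} × (-9/47, -7/95])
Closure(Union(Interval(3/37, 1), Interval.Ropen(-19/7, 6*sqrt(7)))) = Interval(-19/7, 6*sqrt(7))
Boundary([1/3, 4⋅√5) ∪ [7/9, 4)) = {1/3, 4⋅√5}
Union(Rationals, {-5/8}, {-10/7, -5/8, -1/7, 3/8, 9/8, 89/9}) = Rationals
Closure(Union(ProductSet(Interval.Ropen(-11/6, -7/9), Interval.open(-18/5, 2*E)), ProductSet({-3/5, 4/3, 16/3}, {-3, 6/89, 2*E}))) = Union(ProductSet({-11/6, -7/9}, Interval(-18/5, 2*E)), ProductSet({-3/5, 4/3, 16/3}, {-3, 6/89, 2*E}), ProductSet(Interval(-11/6, -7/9), {-18/5, 2*E}), ProductSet(Interval.Ropen(-11/6, -7/9), Interval.open(-18/5, 2*E)))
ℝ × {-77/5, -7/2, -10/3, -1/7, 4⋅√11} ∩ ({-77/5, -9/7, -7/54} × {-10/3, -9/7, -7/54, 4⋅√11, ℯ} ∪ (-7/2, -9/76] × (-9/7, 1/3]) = ((-7/2, -9/76] × {-1/7}) ∪ ({-77/5, -9/7, -7/54} × {-10/3, 4⋅√11})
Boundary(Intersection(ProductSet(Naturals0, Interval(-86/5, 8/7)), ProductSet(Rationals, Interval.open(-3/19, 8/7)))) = ProductSet(Naturals0, Interval(-3/19, 8/7))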